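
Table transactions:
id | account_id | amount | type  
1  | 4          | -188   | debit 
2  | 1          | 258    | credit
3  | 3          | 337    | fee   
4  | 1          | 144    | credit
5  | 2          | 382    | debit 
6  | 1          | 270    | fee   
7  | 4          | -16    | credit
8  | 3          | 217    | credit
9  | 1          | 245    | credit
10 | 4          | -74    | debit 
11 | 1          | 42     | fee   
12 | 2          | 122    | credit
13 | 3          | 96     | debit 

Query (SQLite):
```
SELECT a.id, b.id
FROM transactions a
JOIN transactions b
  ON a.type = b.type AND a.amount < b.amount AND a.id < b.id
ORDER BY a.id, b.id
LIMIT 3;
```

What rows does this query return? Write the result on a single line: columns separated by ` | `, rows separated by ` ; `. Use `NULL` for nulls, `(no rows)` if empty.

Pairs (a,b) with same type, a.amount < b.amount, a.id < b.id.
type groups: credit:{2,4,7,8,9,12} debit:{1,5,10,13} fee:{3,6,11}
Ordered by (a.id, b.id); first 3.

1 | 5 ; 1 | 10 ; 1 | 13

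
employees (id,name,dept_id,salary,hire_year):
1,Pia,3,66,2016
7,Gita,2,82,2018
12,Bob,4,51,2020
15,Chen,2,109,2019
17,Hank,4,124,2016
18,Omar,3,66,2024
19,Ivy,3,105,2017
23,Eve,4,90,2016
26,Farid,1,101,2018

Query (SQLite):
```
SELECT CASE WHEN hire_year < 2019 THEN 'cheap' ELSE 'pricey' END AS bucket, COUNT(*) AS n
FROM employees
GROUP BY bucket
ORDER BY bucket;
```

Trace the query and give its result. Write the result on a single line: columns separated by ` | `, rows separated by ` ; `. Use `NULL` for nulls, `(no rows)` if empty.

cheap | 6 ; pricey | 3

Bucket rows by hire_year < 2019 → 'cheap' else 'pricey'; count each bucket.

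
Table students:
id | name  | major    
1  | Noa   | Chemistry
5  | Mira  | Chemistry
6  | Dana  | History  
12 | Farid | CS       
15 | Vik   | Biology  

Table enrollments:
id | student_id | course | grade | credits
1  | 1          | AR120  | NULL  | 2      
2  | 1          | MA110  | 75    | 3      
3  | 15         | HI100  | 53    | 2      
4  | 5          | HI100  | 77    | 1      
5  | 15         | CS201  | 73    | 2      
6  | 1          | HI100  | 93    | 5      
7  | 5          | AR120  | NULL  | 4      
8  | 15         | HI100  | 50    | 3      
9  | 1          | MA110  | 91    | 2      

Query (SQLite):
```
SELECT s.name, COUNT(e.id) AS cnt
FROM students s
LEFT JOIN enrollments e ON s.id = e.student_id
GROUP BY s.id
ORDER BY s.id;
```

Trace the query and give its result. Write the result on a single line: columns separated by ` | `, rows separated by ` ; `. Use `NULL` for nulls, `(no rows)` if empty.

LEFT JOIN keeps every students row; unmatched ones get NULL for enrollments columns.
Group by students.id and compute COUNT(e.id). COUNT(col) of an all-NULL group is 0.
  1: ids {1, 2, 6, 9} → COUNT(e.id)=4
  5: ids {4, 7} → COUNT(e.id)=2
  6: ids {—} → COUNT(e.id)=0
  12: ids {—} → COUNT(e.id)=0
  15: ids {3, 5, 8} → COUNT(e.id)=3

Noa | 4 ; Mira | 2 ; Dana | 0 ; Farid | 0 ; Vik | 3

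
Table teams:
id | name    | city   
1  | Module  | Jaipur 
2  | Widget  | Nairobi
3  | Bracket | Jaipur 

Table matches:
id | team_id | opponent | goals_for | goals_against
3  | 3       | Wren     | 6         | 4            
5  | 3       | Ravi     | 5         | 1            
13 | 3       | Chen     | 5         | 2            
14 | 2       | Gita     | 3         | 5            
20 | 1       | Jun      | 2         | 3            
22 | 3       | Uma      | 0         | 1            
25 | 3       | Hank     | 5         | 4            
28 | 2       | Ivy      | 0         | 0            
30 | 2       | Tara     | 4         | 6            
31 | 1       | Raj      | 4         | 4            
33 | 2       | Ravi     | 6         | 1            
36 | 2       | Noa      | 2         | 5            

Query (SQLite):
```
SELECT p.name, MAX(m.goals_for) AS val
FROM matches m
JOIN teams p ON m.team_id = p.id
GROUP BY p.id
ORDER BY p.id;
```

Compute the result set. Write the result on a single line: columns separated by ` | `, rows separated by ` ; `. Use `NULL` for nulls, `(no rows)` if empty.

Module | 4 ; Widget | 6 ; Bracket | 6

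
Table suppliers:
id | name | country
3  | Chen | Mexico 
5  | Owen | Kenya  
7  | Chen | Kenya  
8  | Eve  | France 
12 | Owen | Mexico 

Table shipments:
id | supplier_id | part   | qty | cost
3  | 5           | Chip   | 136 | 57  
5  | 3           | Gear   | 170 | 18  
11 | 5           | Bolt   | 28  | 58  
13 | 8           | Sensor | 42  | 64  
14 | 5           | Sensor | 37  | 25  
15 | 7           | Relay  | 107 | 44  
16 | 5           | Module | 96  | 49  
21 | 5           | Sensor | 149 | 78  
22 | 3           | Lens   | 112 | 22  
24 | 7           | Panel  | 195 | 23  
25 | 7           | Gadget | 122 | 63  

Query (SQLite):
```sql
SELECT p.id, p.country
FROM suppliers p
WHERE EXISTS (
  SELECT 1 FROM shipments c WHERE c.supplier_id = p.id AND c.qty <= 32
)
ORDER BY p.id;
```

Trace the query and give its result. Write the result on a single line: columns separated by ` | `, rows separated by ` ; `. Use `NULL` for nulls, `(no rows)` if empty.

5 | Kenya

For each suppliers row, check whether any shipments with matching supplier_id has qty <= 32.
Keep rows where that is true.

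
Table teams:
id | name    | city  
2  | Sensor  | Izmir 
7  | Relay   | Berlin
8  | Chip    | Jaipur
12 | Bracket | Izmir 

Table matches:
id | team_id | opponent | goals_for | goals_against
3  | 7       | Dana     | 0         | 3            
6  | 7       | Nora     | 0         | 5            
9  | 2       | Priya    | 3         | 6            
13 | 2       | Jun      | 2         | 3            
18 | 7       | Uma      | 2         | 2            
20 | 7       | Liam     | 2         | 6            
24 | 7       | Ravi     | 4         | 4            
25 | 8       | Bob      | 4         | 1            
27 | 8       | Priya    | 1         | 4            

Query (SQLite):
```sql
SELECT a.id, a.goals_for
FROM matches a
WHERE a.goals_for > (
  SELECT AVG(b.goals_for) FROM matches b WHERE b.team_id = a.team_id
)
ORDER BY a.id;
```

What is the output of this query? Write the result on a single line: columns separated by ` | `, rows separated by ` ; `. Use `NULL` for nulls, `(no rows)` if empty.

9 | 3 ; 18 | 2 ; 20 | 2 ; 24 | 4 ; 25 | 4

For each matches row a, compute AVG(goals_for) over rows sharing a.team_id.
Keep row a if a.goals_for > that per-group AVG.
  team_id=2: AVG(goals_for) = 2.5
  team_id=7: AVG(goals_for) = 1.6
  team_id=8: AVG(goals_for) = 2.5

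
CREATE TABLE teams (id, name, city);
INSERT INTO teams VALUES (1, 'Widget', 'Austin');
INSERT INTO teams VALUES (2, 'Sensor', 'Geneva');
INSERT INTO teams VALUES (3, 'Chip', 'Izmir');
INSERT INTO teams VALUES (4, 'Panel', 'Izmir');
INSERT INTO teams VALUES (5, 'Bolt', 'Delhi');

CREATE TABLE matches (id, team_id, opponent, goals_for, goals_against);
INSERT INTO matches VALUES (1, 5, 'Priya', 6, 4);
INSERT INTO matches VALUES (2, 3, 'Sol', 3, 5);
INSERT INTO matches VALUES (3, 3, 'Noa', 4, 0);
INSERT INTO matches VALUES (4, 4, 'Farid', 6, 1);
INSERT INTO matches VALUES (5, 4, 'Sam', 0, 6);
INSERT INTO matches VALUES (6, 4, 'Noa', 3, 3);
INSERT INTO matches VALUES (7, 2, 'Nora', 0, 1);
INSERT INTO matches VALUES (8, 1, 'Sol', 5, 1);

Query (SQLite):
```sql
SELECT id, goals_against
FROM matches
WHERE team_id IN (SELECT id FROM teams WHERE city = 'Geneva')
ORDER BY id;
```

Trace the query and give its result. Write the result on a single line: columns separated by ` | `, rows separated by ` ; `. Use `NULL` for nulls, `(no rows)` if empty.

Inner query: teams.id where city = 'Geneva'.
Outer: keep matches rows whose team_id is in that set.
Inner query → {2}

7 | 1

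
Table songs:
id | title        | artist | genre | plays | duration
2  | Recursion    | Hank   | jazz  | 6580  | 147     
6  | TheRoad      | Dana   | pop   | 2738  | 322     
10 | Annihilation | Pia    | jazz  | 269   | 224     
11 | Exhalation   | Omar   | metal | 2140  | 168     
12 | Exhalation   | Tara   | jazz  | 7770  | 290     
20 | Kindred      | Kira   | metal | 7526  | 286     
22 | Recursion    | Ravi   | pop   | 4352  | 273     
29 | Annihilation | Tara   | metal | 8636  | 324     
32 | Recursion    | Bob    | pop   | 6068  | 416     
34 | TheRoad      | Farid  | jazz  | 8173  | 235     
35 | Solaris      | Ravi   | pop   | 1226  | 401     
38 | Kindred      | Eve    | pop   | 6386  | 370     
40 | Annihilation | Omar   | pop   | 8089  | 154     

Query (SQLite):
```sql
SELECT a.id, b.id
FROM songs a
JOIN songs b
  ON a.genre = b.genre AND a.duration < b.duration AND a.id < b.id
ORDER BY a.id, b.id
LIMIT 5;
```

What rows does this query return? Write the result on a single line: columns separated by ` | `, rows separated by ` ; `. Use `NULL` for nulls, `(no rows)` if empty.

Pairs (a,b) with same genre, a.duration < b.duration, a.id < b.id.
genre groups: jazz:{2,10,12,34} metal:{11,20,29} pop:{6,22,32,35,38,40}
Ordered by (a.id, b.id); first 5.

2 | 10 ; 2 | 12 ; 2 | 34 ; 6 | 32 ; 6 | 35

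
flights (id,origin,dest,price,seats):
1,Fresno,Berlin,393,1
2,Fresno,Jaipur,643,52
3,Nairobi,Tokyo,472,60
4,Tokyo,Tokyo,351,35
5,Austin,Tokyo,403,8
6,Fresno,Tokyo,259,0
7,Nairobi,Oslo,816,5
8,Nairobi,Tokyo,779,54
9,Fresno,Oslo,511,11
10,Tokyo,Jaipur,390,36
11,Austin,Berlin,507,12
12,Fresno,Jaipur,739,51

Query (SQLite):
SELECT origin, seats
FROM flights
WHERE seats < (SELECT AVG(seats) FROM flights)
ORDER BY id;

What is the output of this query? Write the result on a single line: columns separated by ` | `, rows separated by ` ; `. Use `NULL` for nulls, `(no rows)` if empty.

Scalar subquery: AVG(seats) over all flights rows = 27.083333 (≈; comparison uses full precision).
Keep rows where seats < that value.

Fresno | 1 ; Austin | 8 ; Fresno | 0 ; Nairobi | 5 ; Fresno | 11 ; Austin | 12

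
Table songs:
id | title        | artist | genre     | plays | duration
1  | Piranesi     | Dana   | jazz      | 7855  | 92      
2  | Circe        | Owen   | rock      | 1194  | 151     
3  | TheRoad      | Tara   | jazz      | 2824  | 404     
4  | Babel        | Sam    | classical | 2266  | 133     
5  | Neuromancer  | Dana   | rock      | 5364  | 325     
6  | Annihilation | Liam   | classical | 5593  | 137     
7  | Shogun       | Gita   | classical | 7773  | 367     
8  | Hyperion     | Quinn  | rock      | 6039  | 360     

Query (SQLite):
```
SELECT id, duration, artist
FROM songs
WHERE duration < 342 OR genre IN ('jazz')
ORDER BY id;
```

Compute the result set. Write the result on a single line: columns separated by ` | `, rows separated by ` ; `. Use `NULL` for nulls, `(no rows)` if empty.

duration < 342: ids {1, 2, 4, 5, 6}
genre IN ('jazz'): ids {1, 3}
Combine with OR.

1 | 92 | Dana ; 2 | 151 | Owen ; 3 | 404 | Tara ; 4 | 133 | Sam ; 5 | 325 | Dana ; 6 | 137 | Liam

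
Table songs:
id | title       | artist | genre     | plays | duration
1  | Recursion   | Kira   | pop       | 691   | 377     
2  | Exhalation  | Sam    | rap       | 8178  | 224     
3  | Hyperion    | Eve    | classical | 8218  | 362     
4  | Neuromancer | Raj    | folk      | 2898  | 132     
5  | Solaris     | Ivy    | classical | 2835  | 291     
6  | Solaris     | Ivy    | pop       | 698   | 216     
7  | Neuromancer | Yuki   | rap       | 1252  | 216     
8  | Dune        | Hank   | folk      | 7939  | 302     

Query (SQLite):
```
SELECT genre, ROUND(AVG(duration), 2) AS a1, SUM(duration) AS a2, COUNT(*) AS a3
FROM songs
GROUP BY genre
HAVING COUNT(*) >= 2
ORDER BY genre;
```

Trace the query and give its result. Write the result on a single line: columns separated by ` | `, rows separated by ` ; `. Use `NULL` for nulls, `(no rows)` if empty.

Group songs by genre.
Per group compute: ROUND(AVG(duration), 2), SUM(duration), COUNT(*).
HAVING: drop groups with fewer than 2 rows.
  classical: ids {3, 5} → ROUND(AVG(duration), 2)=326.5, SUM(duration)=653, COUNT(*)=2
  folk: ids {4, 8} → ROUND(AVG(duration), 2)=217, SUM(duration)=434, COUNT(*)=2
  pop: ids {1, 6} → ROUND(AVG(duration), 2)=296.5, SUM(duration)=593, COUNT(*)=2
  rap: ids {2, 7} → ROUND(AVG(duration), 2)=220, SUM(duration)=440, COUNT(*)=2

classical | 326.5 | 653 | 2 ; folk | 217 | 434 | 2 ; pop | 296.5 | 593 | 2 ; rap | 220 | 440 | 2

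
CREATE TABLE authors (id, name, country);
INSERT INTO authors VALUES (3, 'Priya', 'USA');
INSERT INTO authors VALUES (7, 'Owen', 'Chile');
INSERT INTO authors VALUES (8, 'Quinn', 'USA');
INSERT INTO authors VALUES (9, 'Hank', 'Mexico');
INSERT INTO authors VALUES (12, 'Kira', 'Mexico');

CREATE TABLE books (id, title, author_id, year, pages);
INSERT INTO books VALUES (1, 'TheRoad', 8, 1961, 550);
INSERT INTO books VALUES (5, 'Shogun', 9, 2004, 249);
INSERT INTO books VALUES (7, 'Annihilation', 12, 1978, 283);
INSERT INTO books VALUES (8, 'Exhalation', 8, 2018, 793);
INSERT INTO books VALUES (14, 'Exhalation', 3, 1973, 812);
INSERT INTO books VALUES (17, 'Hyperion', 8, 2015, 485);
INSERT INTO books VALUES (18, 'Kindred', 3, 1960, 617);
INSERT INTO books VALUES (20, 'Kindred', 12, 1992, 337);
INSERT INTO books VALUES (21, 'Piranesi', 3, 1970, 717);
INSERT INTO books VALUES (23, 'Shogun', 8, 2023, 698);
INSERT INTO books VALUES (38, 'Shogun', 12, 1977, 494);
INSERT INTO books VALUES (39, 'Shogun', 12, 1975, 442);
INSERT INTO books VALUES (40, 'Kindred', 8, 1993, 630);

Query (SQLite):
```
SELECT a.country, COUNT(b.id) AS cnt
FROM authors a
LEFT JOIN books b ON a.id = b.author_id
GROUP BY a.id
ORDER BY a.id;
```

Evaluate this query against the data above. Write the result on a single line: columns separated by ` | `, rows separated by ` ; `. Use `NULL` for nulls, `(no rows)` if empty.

LEFT JOIN keeps every authors row; unmatched ones get NULL for books columns.
Group by authors.id and compute COUNT(b.id). COUNT(col) of an all-NULL group is 0.
  3: ids {14, 18, 21} → COUNT(b.id)=3
  7: ids {—} → COUNT(b.id)=0
  8: ids {1, 8, 17, 23, 40} → COUNT(b.id)=5
  9: ids {5} → COUNT(b.id)=1
  12: ids {7, 20, 38, 39} → COUNT(b.id)=4

USA | 3 ; Chile | 0 ; USA | 5 ; Mexico | 1 ; Mexico | 4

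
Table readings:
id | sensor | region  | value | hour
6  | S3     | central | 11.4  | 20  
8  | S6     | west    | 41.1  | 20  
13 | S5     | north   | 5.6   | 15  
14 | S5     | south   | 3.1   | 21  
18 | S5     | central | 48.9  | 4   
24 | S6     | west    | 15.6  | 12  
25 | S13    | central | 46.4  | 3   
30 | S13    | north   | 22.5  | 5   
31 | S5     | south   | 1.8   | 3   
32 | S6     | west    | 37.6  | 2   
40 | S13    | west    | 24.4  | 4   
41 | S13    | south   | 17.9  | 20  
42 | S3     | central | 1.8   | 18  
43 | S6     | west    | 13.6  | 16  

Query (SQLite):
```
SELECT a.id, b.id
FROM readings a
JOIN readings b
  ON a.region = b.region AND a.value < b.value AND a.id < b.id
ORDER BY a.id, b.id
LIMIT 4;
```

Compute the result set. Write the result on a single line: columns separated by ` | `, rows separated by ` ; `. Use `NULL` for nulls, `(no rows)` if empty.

6 | 18 ; 6 | 25 ; 13 | 30 ; 14 | 41

Pairs (a,b) with same region, a.value < b.value, a.id < b.id.
region groups: central:{6,18,25,42} north:{13,30} south:{14,31,41} west:{8,24,32,40,43}
Ordered by (a.id, b.id); first 4.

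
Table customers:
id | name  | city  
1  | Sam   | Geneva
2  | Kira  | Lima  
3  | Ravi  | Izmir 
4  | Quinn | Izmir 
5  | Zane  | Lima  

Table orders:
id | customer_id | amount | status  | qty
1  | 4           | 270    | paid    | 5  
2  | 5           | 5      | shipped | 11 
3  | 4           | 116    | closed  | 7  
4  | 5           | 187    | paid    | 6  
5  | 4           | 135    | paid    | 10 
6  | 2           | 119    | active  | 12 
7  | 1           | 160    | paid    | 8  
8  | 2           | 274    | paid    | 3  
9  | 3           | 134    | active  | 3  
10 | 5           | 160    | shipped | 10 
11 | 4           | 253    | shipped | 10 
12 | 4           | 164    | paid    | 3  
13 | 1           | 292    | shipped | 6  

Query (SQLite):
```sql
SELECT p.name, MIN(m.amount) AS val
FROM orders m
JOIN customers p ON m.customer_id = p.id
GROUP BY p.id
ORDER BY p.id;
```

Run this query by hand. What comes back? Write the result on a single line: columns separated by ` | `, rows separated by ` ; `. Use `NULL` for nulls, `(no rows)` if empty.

Sam | 160 ; Kira | 119 ; Ravi | 134 ; Quinn | 116 ; Zane | 5

Join each orders row to its customers via customer_id.
Group joined rows by customers.id; compute MIN(m.amount) per group.
  1: ids {7, 13} → MIN(m.amount)=160
  2: ids {6, 8} → MIN(m.amount)=119
  3: ids {9} → MIN(m.amount)=134
  4: ids {1, 3, 5, 11, 12} → MIN(m.amount)=116
  5: ids {2, 4, 10} → MIN(m.amount)=5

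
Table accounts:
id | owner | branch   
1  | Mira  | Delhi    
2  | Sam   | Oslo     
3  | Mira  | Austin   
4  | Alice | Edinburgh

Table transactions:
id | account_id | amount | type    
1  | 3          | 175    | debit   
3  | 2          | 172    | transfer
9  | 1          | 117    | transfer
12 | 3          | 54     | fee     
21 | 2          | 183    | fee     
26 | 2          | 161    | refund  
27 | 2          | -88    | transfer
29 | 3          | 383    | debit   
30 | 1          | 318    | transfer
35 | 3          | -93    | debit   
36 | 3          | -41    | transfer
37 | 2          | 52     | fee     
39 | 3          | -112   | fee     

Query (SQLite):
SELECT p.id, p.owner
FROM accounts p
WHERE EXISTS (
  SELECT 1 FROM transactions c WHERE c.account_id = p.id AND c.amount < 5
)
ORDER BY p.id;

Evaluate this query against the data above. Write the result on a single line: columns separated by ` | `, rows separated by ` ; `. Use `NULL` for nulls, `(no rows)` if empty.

2 | Sam ; 3 | Mira

For each accounts row, check whether any transactions with matching account_id has amount < 5.
Keep rows where that is true.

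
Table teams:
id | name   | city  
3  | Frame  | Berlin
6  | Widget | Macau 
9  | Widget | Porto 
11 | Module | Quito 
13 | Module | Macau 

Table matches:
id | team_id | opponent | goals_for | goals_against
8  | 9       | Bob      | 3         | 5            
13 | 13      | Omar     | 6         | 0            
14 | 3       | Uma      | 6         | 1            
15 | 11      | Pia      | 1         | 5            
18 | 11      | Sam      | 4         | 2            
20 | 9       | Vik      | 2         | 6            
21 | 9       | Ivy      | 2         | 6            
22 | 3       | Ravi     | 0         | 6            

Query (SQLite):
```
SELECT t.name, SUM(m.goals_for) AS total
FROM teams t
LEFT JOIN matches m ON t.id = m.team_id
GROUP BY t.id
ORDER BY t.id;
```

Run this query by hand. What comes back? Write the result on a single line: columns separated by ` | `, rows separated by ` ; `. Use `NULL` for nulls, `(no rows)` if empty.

LEFT JOIN keeps every teams row; unmatched ones get NULL for matches columns.
Group by teams.id and compute SUM(m.goals_for). SUM over an all-NULL group is NULL.
  3: ids {14, 22} → SUM(m.goals_for)=6
  6: ids {—} → SUM(m.goals_for)=NULL
  9: ids {8, 20, 21} → SUM(m.goals_for)=7
  11: ids {15, 18} → SUM(m.goals_for)=5
  13: ids {13} → SUM(m.goals_for)=6

Frame | 6 ; Widget | NULL ; Widget | 7 ; Module | 5 ; Module | 6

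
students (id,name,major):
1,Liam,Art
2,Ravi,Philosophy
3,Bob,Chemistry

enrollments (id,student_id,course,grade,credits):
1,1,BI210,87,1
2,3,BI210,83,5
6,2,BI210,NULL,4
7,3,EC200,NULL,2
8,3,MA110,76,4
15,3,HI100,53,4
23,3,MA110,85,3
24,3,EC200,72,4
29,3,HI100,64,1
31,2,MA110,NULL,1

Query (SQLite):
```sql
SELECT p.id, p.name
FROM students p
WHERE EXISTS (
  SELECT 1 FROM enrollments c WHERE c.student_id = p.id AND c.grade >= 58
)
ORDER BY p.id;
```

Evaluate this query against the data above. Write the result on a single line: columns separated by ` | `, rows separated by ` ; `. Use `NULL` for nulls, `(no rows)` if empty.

1 | Liam ; 3 | Bob

For each students row, check whether any enrollments with matching student_id has grade >= 58.
Keep rows where that is true.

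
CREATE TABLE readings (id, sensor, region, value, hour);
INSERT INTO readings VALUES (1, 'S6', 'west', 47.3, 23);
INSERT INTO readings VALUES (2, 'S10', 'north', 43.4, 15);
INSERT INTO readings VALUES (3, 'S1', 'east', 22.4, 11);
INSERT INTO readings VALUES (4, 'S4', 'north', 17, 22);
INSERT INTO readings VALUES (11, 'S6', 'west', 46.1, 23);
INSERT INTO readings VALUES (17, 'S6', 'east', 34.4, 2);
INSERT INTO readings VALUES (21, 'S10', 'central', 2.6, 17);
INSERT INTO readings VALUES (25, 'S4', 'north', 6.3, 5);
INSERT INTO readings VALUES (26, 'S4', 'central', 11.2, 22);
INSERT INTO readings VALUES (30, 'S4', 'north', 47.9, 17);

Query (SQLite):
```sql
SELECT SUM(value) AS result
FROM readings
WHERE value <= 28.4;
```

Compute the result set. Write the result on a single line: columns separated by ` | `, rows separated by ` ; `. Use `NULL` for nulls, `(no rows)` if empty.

Rows where value <= 28.4 → value values: [22.4, 17, 2.6, 6.3, 11.2].
SUM of non-NULL values = 59.5.

59.5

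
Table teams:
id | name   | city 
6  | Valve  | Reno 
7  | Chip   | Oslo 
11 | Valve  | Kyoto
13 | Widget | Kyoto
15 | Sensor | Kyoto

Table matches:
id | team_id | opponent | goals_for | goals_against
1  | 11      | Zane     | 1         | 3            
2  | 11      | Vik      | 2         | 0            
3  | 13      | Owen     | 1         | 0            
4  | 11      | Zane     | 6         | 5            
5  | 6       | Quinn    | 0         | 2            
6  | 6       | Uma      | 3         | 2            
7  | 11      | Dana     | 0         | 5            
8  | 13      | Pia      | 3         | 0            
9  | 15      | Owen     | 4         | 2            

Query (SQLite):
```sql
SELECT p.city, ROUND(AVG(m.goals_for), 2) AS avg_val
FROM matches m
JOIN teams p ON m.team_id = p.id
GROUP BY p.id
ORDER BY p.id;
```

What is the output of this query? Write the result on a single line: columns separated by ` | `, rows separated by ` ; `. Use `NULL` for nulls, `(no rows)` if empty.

Reno | 1.5 ; Kyoto | 2.25 ; Kyoto | 2 ; Kyoto | 4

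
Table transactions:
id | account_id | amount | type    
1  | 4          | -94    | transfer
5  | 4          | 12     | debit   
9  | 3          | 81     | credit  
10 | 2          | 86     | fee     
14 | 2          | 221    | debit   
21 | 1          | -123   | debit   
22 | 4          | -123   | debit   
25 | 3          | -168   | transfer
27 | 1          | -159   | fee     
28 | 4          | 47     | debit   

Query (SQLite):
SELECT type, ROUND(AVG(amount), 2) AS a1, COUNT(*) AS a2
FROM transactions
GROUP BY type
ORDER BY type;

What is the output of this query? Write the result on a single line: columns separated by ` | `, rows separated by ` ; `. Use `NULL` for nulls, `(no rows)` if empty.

Group transactions by type.
Per group compute: ROUND(AVG(amount), 2), COUNT(*).
  credit: ids {9} → ROUND(AVG(amount), 2)=81, COUNT(*)=1
  debit: ids {5, 14, 21, 22, 28} → ROUND(AVG(amount), 2)=6.8, COUNT(*)=5
  fee: ids {10, 27} → ROUND(AVG(amount), 2)=-36.5, COUNT(*)=2
  transfer: ids {1, 25} → ROUND(AVG(amount), 2)=-131, COUNT(*)=2

credit | 81 | 1 ; debit | 6.8 | 5 ; fee | -36.5 | 2 ; transfer | -131 | 2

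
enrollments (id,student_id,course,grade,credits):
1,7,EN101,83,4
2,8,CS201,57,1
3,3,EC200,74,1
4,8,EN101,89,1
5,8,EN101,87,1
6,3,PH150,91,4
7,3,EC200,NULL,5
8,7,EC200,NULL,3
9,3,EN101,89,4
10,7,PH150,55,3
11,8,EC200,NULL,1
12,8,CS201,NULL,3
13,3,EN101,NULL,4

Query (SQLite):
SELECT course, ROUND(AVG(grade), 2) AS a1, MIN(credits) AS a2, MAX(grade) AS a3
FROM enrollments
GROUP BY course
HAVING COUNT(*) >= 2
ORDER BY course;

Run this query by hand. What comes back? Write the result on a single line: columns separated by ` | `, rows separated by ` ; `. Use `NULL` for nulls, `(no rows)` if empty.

CS201 | 57 | 1 | 57 ; EC200 | 74 | 1 | 74 ; EN101 | 87 | 1 | 89 ; PH150 | 73 | 3 | 91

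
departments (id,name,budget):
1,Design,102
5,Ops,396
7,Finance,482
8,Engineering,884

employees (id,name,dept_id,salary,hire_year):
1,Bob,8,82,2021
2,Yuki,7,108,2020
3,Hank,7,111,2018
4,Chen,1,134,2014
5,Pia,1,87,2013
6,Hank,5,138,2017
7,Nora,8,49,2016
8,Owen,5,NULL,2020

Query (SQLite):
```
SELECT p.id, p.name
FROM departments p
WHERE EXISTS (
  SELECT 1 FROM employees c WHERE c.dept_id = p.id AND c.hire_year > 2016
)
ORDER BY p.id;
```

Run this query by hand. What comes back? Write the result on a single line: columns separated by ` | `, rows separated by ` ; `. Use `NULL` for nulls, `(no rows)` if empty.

For each departments row, check whether any employees with matching dept_id has hire_year > 2016.
Keep rows where that is true.

5 | Ops ; 7 | Finance ; 8 | Engineering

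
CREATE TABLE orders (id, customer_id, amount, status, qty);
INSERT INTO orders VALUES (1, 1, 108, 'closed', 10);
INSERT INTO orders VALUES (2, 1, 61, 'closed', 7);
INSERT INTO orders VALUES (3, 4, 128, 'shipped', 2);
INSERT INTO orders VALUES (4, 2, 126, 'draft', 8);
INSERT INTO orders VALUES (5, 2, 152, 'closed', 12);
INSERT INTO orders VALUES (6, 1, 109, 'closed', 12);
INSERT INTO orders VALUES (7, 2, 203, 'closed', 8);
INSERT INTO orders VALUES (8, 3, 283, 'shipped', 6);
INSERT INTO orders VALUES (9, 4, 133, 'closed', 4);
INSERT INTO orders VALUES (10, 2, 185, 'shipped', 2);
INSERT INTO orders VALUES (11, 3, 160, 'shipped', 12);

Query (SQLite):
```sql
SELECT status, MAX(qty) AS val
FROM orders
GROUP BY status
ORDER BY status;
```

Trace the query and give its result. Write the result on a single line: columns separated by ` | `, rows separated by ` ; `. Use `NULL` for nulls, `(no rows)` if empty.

Partition orders by status; compute MAX(qty) within each group.
  closed: ids {1, 2, 5, 6, 7, 9} → MAX(qty)=12
  draft: ids {4} → MAX(qty)=8
  shipped: ids {3, 8, 10, 11} → MAX(qty)=12

closed | 12 ; draft | 8 ; shipped | 12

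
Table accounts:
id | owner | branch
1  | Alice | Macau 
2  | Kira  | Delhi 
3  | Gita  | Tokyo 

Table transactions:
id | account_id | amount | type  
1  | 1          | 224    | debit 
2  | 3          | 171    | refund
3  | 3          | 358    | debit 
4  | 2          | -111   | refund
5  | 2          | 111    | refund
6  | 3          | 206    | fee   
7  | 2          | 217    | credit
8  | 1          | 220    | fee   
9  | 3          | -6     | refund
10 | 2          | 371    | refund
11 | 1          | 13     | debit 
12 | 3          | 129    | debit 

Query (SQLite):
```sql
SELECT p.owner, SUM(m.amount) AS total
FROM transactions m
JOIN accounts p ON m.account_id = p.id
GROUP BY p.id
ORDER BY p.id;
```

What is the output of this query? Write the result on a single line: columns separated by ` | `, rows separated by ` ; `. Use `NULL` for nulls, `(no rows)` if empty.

Alice | 457 ; Kira | 588 ; Gita | 858

Join each transactions row to its accounts via account_id.
Group joined rows by accounts.id; compute SUM(m.amount) per group.
  1: ids {1, 8, 11} → SUM(m.amount)=457
  2: ids {4, 5, 7, 10} → SUM(m.amount)=588
  3: ids {2, 3, 6, 9, 12} → SUM(m.amount)=858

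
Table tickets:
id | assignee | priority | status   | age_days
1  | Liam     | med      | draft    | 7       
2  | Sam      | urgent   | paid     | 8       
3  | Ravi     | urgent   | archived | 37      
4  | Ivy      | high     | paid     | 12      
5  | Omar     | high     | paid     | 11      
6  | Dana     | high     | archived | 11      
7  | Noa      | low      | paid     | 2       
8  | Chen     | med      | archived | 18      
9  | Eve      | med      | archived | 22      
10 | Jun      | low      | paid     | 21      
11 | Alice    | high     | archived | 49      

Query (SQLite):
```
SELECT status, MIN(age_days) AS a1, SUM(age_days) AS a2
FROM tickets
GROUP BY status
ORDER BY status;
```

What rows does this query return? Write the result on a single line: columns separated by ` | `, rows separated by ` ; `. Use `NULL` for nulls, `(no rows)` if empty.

archived | 11 | 137 ; draft | 7 | 7 ; paid | 2 | 54

Group tickets by status.
Per group compute: MIN(age_days), SUM(age_days).
  archived: ids {3, 6, 8, 9, 11} → MIN(age_days)=11, SUM(age_days)=137
  draft: ids {1} → MIN(age_days)=7, SUM(age_days)=7
  paid: ids {2, 4, 5, 7, 10} → MIN(age_days)=2, SUM(age_days)=54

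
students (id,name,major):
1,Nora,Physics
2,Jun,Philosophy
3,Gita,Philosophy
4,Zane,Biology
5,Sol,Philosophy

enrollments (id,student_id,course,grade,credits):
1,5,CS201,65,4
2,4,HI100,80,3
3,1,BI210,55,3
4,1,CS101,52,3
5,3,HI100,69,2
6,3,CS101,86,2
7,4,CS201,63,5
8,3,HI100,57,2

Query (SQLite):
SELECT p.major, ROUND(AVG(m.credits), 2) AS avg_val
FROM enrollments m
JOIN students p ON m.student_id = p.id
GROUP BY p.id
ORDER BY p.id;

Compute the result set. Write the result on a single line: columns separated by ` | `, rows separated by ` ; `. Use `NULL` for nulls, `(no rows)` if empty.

Physics | 3 ; Philosophy | 2 ; Biology | 4 ; Philosophy | 4

Join each enrollments row to its students via student_id.
Group joined rows by students.id; compute ROUND(AVG(m.credits), 2) per group.
  1: ids {3, 4} → ROUND(AVG(m.credits), 2)=3
  3: ids {5, 6, 8} → ROUND(AVG(m.credits), 2)=2
  4: ids {2, 7} → ROUND(AVG(m.credits), 2)=4
  5: ids {1} → ROUND(AVG(m.credits), 2)=4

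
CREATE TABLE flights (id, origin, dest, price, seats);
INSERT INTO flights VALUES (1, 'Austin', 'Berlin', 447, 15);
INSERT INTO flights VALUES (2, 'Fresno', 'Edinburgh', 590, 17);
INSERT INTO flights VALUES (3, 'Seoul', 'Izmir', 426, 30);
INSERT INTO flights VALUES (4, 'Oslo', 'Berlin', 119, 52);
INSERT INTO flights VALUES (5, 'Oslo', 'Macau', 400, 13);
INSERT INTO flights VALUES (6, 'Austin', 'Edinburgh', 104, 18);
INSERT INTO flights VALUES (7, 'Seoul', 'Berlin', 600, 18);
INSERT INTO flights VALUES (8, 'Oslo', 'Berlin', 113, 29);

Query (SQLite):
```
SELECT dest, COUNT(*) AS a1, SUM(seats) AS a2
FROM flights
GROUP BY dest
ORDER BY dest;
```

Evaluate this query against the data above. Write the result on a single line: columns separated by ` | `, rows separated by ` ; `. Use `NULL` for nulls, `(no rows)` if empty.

Berlin | 4 | 114 ; Edinburgh | 2 | 35 ; Izmir | 1 | 30 ; Macau | 1 | 13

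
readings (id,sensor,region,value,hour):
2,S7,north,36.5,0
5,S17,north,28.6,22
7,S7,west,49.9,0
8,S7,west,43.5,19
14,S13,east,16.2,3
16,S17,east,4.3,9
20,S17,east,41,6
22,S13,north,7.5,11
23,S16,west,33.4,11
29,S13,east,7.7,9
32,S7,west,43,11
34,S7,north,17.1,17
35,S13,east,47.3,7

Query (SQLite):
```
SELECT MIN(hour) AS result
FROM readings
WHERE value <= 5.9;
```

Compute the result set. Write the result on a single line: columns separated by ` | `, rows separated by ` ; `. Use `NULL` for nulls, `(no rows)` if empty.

9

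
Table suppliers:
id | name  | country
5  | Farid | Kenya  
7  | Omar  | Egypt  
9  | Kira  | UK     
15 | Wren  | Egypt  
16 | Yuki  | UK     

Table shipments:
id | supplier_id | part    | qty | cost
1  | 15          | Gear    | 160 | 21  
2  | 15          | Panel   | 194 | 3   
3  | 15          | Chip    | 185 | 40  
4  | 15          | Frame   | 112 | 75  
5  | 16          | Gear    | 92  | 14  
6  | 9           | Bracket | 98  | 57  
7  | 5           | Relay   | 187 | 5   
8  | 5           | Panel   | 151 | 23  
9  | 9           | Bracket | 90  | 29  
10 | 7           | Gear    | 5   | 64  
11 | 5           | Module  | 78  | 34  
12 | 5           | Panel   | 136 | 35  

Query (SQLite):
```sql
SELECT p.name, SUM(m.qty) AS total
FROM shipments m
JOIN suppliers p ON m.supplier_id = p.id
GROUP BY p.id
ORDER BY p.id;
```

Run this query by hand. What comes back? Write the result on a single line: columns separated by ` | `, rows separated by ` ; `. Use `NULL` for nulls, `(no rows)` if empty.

Farid | 552 ; Omar | 5 ; Kira | 188 ; Wren | 651 ; Yuki | 92

Join each shipments row to its suppliers via supplier_id.
Group joined rows by suppliers.id; compute SUM(m.qty) per group.
  5: ids {7, 8, 11, 12} → SUM(m.qty)=552
  7: ids {10} → SUM(m.qty)=5
  9: ids {6, 9} → SUM(m.qty)=188
  15: ids {1, 2, 3, 4} → SUM(m.qty)=651
  16: ids {5} → SUM(m.qty)=92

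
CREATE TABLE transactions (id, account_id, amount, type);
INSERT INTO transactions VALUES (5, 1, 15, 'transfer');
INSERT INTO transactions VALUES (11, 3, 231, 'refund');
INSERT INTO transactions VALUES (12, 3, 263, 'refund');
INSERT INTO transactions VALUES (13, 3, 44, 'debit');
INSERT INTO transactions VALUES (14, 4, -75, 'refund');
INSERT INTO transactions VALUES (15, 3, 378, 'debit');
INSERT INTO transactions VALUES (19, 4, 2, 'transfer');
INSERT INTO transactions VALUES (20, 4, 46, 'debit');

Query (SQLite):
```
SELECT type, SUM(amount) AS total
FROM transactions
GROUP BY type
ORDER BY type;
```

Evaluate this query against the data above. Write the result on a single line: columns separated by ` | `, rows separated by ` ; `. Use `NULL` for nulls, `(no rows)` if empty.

debit | 468 ; refund | 419 ; transfer | 17

Partition transactions by type; compute SUM(amount) within each group.
  debit: ids {13, 15, 20} → SUM(amount)=468
  refund: ids {11, 12, 14} → SUM(amount)=419
  transfer: ids {5, 19} → SUM(amount)=17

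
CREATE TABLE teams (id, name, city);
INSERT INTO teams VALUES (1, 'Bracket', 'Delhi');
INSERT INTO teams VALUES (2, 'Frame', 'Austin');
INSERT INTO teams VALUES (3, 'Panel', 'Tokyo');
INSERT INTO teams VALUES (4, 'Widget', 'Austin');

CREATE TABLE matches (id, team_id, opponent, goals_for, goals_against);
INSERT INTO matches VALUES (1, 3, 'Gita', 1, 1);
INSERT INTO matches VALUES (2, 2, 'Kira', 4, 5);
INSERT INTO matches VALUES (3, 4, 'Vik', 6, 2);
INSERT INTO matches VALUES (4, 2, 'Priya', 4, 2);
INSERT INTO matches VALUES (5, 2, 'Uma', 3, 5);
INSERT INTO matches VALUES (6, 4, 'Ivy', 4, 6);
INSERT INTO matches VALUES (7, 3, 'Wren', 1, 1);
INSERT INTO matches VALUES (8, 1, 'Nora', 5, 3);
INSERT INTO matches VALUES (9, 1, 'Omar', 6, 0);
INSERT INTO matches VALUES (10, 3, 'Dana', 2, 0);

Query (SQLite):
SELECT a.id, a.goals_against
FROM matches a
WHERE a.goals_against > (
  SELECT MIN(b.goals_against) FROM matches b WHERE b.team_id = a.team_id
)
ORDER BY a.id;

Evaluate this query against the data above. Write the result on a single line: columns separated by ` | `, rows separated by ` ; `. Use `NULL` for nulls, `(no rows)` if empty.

For each matches row a, compute MIN(goals_against) over rows sharing a.team_id.
Keep row a if a.goals_against > that per-group MIN.
  team_id=1: MIN(goals_against) = 0
  team_id=2: MIN(goals_against) = 2
  team_id=3: MIN(goals_against) = 0
  team_id=4: MIN(goals_against) = 2

1 | 1 ; 2 | 5 ; 5 | 5 ; 6 | 6 ; 7 | 1 ; 8 | 3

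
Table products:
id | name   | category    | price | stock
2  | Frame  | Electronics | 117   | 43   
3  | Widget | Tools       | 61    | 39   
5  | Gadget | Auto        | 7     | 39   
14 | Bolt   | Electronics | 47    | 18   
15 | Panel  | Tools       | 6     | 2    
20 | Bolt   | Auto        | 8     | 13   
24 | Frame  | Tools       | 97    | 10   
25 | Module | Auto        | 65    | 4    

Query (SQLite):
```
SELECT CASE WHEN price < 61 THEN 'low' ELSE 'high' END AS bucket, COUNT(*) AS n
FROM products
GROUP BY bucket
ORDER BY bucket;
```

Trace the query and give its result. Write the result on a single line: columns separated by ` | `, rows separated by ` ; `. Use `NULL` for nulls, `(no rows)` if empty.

high | 4 ; low | 4

Bucket rows by price < 61 → 'low' else 'high'; count each bucket.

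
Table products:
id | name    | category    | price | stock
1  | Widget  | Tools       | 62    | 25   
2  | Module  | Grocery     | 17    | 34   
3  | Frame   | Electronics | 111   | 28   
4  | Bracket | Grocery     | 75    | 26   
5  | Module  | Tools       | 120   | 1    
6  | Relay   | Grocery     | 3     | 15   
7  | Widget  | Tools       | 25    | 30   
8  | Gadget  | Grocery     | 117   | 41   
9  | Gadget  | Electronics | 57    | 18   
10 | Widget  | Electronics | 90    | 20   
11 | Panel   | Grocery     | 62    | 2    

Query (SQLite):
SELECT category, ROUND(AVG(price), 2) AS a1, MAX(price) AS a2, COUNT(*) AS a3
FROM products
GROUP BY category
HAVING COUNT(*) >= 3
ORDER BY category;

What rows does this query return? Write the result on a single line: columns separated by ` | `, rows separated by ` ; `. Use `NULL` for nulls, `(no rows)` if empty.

Group products by category.
Per group compute: ROUND(AVG(price), 2), MAX(price), COUNT(*).
HAVING: drop groups with fewer than 3 rows.
  Electronics: ids {3, 9, 10} → ROUND(AVG(price), 2)=86, MAX(price)=111, COUNT(*)=3
  Grocery: ids {2, 4, 6, 8, 11} → ROUND(AVG(price), 2)=54.8, MAX(price)=117, COUNT(*)=5
  Tools: ids {1, 5, 7} → ROUND(AVG(price), 2)=69, MAX(price)=120, COUNT(*)=3

Electronics | 86 | 111 | 3 ; Grocery | 54.8 | 117 | 5 ; Tools | 69 | 120 | 3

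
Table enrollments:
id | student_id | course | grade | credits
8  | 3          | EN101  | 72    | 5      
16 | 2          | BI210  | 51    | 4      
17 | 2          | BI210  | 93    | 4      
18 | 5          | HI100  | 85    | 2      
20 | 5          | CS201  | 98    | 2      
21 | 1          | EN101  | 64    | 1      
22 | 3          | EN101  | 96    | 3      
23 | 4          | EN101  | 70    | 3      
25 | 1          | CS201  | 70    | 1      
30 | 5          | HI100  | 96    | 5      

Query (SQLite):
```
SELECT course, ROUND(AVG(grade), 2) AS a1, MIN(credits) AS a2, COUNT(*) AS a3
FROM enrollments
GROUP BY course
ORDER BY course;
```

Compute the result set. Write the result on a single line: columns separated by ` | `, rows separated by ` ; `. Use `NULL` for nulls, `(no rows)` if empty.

BI210 | 72 | 4 | 2 ; CS201 | 84 | 1 | 2 ; EN101 | 75.5 | 1 | 4 ; HI100 | 90.5 | 2 | 2

Group enrollments by course.
Per group compute: ROUND(AVG(grade), 2), MIN(credits), COUNT(*).
  BI210: ids {16, 17} → ROUND(AVG(grade), 2)=72, MIN(credits)=4, COUNT(*)=2
  CS201: ids {20, 25} → ROUND(AVG(grade), 2)=84, MIN(credits)=1, COUNT(*)=2
  EN101: ids {8, 21, 22, 23} → ROUND(AVG(grade), 2)=75.5, MIN(credits)=1, COUNT(*)=4
  HI100: ids {18, 30} → ROUND(AVG(grade), 2)=90.5, MIN(credits)=2, COUNT(*)=2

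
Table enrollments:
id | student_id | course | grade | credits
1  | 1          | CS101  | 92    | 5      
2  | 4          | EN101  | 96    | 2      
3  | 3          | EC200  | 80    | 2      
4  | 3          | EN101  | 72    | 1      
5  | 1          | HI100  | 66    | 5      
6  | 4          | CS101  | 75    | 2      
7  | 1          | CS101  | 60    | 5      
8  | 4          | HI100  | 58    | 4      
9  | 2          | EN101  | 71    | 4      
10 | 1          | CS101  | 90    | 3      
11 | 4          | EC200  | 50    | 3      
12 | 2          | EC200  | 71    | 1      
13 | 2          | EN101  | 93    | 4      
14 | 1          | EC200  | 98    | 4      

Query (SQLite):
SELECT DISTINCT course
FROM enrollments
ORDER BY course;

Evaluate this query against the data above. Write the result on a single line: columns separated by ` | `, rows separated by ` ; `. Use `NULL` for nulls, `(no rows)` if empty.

CS101 ; EC200 ; EN101 ; HI100

Collect distinct course values from enrollments.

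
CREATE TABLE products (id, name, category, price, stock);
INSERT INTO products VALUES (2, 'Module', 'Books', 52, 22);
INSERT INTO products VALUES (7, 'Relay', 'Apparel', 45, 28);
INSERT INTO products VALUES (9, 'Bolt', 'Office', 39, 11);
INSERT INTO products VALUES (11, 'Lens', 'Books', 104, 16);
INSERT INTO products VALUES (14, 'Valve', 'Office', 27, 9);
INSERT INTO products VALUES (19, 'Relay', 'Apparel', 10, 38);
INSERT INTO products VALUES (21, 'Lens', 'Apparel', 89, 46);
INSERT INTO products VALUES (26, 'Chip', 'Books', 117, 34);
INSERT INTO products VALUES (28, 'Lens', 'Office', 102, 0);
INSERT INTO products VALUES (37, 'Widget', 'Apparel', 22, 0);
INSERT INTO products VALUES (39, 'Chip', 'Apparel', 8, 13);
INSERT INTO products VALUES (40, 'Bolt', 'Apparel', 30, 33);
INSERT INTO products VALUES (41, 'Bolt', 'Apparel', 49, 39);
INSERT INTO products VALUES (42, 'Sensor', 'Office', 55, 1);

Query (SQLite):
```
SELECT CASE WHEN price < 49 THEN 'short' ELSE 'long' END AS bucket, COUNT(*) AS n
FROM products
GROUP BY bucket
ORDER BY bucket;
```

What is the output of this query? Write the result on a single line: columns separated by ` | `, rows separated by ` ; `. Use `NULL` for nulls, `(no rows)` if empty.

Bucket rows by price < 49 → 'short' else 'long'; count each bucket.

long | 7 ; short | 7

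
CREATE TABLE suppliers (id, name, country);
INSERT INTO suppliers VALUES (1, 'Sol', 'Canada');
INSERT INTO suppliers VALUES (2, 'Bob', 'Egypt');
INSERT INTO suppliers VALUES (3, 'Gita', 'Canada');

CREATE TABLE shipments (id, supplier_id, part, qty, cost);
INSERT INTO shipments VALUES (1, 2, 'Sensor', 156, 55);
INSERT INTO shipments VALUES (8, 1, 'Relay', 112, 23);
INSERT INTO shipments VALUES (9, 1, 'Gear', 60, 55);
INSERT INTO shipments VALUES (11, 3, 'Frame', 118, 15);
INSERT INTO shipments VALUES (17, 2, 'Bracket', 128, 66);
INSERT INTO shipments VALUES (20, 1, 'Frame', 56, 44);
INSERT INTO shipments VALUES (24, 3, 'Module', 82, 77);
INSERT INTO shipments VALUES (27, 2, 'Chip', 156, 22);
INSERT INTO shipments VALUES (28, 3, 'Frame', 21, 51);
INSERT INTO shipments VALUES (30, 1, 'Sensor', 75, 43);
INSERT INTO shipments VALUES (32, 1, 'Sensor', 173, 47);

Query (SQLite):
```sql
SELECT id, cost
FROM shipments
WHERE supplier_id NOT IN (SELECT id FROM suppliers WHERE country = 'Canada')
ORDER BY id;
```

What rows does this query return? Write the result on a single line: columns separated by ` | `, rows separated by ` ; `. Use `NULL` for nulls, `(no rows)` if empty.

1 | 55 ; 17 | 66 ; 27 | 22

Inner query: suppliers.id where country = 'Canada'.
Outer: keep shipments rows whose supplier_id is not in that set.
Inner query → {1, 3}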